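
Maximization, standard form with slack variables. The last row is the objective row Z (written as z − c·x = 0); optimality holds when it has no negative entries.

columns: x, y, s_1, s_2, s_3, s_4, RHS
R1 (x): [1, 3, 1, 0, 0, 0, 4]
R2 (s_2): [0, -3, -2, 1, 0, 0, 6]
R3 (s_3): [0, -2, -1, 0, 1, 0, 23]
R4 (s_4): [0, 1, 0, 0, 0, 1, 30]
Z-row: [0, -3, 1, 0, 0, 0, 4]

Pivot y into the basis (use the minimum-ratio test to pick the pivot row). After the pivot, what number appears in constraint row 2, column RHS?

Ratio test on column y — row 1: 4/3 = 4/3; row 2: entry -3 ≤ 0; row 3: entry -2 ≤ 0; row 4: 30/1 = 30. Minimum is 4/3 at row 1 (x leaves); pivot element 3.
Divide row 1 by 3; eliminate column y from the other rows.
Row 2 update in column RHS: 6 − (-3)·(4/3) = 10.

10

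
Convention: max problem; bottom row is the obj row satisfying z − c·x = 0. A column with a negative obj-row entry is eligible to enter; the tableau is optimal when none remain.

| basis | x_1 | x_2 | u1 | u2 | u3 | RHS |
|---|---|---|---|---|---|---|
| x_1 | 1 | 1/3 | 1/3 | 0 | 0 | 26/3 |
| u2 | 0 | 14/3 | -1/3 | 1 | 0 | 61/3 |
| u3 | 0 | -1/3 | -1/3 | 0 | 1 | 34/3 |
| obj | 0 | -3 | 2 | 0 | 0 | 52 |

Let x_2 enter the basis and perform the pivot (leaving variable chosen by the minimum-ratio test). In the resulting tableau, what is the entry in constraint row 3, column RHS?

Ratio test on column x_2 — row 1: (26/3)/(1/3) = 26; row 2: (61/3)/(14/3) = 61/14; row 3: entry -1/3 ≤ 0. Minimum is 61/14 at row 2 (u2 leaves); pivot element 14/3.
Divide row 2 by 14/3; eliminate column x_2 from the other rows.
Row 3 update in column RHS: 34/3 − (-1/3)·(61/14) = 179/14.

179/14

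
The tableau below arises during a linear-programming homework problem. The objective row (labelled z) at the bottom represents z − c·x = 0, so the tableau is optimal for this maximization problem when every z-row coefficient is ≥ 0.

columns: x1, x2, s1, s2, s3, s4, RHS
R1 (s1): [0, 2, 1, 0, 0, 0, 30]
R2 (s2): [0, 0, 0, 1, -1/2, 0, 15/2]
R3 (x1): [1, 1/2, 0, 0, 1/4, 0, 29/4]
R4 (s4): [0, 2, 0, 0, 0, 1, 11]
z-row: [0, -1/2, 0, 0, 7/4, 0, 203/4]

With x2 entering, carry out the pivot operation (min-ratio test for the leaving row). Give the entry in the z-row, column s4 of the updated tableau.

Ratio test on column x2 — row 1: 30/2 = 15; row 2: entry 0 ≤ 0; row 3: (29/4)/(1/2) = 29/2; row 4: 11/2 = 11/2. Minimum is 11/2 at row 4 (s4 leaves); pivot element 2.
Divide row 4 by 2; eliminate column x2 from the other rows.
z-row update in column s4: 0 − (-1/2)·(1/2) = 1/4.

1/4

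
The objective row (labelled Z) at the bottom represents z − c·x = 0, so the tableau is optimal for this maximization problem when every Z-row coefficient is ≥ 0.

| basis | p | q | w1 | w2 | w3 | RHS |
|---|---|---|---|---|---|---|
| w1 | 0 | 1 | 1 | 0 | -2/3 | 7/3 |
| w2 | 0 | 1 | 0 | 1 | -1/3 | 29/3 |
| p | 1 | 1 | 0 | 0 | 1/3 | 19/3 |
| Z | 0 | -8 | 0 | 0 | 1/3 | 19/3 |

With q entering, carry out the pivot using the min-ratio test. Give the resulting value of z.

Ratio test on column q — row 1: (7/3)/1 = 7/3; row 2: (29/3)/1 = 29/3; row 3: (19/3)/1 = 19/3. Minimum is 7/3 at row 1 (w1 leaves); pivot element 1.
Pivot on row 1; the Z-row RHS becomes 19/3 − (-8)·(7/3) = 25.

25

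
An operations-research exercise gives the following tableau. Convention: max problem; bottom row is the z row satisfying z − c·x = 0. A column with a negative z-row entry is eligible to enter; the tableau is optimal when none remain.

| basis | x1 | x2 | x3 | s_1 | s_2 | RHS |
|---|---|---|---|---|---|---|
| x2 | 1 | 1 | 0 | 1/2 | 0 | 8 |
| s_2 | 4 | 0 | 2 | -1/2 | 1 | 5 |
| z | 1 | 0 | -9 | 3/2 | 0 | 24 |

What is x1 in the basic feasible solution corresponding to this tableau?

x1 is not in the basis, so in the current basic feasible solution x1 = 0.

0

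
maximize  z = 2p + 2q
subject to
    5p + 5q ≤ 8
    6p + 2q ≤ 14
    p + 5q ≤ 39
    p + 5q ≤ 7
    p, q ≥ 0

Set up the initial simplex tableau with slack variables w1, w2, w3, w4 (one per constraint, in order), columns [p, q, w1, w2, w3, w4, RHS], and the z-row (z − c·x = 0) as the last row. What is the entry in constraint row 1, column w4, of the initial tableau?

0

Slack w4 belongs to constraint 4; its column is the unit vector e_4, so the entry in row 1 is 0.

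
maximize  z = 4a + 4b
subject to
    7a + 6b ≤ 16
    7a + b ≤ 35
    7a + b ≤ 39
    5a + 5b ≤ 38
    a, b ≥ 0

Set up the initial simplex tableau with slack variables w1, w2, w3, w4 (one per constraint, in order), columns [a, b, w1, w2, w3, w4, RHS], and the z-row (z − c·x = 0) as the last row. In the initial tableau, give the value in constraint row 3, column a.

Constraint 3 has coefficient 7 on a.

7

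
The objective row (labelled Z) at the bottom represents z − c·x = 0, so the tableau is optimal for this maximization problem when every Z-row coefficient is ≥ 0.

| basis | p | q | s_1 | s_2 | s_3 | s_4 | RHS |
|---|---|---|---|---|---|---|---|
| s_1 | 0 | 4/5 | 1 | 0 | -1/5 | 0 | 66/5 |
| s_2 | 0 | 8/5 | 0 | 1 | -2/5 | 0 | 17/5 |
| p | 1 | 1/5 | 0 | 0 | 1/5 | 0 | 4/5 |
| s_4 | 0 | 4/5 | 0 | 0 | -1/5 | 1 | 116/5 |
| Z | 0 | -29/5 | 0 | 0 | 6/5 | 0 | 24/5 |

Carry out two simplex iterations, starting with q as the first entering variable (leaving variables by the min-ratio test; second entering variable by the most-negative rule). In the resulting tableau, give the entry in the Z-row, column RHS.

Ratio test on column q — row 1: (66/5)/(4/5) = 33/2; row 2: (17/5)/(8/5) = 17/8; row 3: (4/5)/(1/5) = 4; row 4: (116/5)/(4/5) = 29. Minimum is 17/8 at row 2 (s_2 leaves); pivot element 8/5.
Divide row 2 by 8/5; eliminate column q from the other rows.
Second iteration: most negative Z-row entry is -1/4 in column s_3, so s_3 enters.
Ratio test on column s_3 — row 1: entry 0 ≤ 0; row 2: entry -1/4 ≤ 0; row 3: (3/8)/(1/4) = 3/2; row 4: entry 0 ≤ 0. Minimum is 3/2 at row 3 (p leaves); pivot element 1/4.
Divide row 3 by 1/4; eliminate column s_3 from the other rows.
After both pivots, the entry at the Z-row, column RHS is 35/2.

35/2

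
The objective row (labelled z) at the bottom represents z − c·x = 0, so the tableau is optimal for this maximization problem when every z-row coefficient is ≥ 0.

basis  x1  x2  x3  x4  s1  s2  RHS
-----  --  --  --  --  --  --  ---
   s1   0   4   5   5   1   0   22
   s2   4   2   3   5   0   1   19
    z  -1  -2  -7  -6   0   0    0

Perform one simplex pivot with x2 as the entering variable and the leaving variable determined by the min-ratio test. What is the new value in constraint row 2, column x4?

5/2

Ratio test on column x2 — row 1: 22/4 = 11/2; row 2: 19/2 = 19/2. Minimum is 11/2 at row 1 (s1 leaves); pivot element 4.
Divide row 1 by 4; eliminate column x2 from the other rows.
Row 2 update in column x4: 5 − 2·(5/4) = 5/2.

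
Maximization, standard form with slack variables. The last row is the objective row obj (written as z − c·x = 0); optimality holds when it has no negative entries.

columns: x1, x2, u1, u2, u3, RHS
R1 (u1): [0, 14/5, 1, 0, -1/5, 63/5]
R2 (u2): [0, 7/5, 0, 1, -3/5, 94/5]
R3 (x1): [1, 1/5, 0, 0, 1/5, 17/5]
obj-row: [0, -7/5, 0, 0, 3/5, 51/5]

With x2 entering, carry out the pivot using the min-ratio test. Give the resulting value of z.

Ratio test on column x2 — row 1: (63/5)/(14/5) = 9/2; row 2: (94/5)/(7/5) = 94/7; row 3: (17/5)/(1/5) = 17. Minimum is 9/2 at row 1 (u1 leaves); pivot element 14/5.
Pivot on row 1; the obj-row RHS becomes 51/5 − (-7/5)·(9/2) = 33/2.

33/2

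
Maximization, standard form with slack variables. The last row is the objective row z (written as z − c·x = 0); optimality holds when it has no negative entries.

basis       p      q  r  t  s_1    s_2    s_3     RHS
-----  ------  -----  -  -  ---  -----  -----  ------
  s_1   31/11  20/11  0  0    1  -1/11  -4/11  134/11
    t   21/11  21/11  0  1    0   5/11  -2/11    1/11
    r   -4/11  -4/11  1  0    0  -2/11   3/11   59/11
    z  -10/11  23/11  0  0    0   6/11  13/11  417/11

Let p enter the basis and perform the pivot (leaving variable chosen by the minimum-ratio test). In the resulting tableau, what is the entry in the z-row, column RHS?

Ratio test on column p — row 1: (134/11)/(31/11) = 134/31; row 2: (1/11)/(21/11) = 1/21; row 3: entry -4/11 ≤ 0. Minimum is 1/21 at row 2 (t leaves); pivot element 21/11.
Divide row 2 by 21/11; eliminate column p from the other rows.
z-row update in column RHS: 417/11 − (-10/11)·(1/21) = 797/21.

797/21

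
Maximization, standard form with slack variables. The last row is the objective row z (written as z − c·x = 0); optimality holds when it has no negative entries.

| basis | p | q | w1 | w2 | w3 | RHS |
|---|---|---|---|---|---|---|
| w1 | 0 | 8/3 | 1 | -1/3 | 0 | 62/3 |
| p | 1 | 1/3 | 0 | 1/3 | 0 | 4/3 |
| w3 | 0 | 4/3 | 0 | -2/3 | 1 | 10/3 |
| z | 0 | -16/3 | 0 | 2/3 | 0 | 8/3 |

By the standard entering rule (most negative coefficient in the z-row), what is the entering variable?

q

Negative z-row entries: q: -16/3.
The most negative is -16/3 in column q, so q enters.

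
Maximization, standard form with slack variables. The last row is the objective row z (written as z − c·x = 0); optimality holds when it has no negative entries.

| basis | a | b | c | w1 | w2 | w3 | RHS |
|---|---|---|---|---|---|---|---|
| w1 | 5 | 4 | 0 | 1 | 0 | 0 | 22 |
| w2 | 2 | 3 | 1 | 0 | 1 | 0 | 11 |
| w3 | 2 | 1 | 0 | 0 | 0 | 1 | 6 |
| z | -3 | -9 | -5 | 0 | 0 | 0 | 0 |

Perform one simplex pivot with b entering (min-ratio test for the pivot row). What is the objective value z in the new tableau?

Ratio test on column b — row 1: 22/4 = 11/2; row 2: 11/3 = 11/3; row 3: 6/1 = 6. Minimum is 11/3 at row 2 (w2 leaves); pivot element 3.
Pivot on row 2; the z-row RHS becomes 0 − (-9)·(11/3) = 33.

33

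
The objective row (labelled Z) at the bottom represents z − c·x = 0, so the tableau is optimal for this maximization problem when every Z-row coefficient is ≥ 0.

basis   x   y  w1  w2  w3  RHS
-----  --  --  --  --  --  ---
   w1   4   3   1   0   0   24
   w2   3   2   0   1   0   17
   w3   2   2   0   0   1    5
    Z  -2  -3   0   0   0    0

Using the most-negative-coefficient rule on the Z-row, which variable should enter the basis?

Negative Z-row entries: x: -2, y: -3.
The most negative is -3 in column y, so y enters.

y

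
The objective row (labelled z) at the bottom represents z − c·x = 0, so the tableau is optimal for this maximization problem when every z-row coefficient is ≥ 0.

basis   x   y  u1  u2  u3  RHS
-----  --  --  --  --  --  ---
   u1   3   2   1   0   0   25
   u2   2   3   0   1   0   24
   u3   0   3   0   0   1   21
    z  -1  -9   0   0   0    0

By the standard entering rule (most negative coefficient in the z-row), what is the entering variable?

y

Negative z-row entries: x: -1, y: -9.
The most negative is -9 in column y, so y enters.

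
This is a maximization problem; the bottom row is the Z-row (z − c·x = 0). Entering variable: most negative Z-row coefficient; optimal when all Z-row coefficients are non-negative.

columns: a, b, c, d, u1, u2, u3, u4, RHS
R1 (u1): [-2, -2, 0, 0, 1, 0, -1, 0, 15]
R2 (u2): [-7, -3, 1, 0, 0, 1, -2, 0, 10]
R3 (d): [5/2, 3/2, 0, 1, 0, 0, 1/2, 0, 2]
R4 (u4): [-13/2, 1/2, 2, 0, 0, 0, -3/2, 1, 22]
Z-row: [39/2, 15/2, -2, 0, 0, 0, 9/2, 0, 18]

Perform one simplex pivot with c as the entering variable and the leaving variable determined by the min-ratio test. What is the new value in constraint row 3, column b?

3/2

Ratio test on column c — row 1: entry 0 ≤ 0; row 2: 10/1 = 10; row 3: entry 0 ≤ 0; row 4: 22/2 = 11. Minimum is 10 at row 2 (u2 leaves); pivot element 1.
Divide row 2 by 1; eliminate column c from the other rows.
Row 3 update in column b: 3/2 − 0·(-3) = 3/2.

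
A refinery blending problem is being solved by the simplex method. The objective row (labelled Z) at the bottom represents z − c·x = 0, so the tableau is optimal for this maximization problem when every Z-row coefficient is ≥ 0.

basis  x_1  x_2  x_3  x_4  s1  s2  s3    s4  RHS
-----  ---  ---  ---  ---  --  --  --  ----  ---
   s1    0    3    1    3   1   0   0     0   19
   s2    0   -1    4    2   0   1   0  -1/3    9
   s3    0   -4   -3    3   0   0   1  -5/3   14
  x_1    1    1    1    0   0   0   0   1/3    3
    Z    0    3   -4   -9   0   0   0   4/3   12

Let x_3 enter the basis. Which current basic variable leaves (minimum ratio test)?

Column x_3 entries and ratios — s1: 19/1 = 19; s2: 9/4 = 9/4; s3: -3 ≤ 0, skip; x_1: 3/1 = 3.
Smallest ratio is 9/4 in the row of s2, so s2 leaves.

s2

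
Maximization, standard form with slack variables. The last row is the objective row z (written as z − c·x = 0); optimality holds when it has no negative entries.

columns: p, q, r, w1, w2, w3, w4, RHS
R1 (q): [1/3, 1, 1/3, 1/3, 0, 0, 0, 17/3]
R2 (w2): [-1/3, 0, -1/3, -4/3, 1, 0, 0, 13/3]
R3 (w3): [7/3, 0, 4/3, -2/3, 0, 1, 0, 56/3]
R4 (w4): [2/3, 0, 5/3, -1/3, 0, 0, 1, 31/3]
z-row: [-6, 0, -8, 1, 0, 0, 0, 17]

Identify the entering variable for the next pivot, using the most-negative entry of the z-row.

r

Negative z-row entries: p: -6, r: -8.
The most negative is -8 in column r, so r enters.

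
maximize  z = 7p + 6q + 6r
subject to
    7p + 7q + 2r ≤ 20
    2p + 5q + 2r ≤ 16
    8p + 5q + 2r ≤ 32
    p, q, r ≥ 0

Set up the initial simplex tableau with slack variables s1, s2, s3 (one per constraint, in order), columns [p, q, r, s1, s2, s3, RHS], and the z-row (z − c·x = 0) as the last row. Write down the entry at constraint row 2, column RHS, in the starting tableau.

16

The RHS of constraint 2 is b_2 = 16.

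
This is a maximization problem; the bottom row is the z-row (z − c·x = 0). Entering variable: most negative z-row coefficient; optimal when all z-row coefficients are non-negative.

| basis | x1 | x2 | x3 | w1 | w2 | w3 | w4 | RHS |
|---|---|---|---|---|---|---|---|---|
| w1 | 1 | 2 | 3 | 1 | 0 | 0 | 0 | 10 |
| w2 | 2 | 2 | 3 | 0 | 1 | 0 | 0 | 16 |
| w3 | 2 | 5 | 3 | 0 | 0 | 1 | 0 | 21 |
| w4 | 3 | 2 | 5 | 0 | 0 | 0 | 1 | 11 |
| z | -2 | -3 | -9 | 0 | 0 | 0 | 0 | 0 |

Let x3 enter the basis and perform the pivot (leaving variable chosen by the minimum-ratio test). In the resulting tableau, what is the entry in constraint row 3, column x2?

19/5

Ratio test on column x3 — row 1: 10/3 = 10/3; row 2: 16/3 = 16/3; row 3: 21/3 = 7; row 4: 11/5 = 11/5. Minimum is 11/5 at row 4 (w4 leaves); pivot element 5.
Divide row 4 by 5; eliminate column x3 from the other rows.
Row 3 update in column x2: 5 − 3·(2/5) = 19/5.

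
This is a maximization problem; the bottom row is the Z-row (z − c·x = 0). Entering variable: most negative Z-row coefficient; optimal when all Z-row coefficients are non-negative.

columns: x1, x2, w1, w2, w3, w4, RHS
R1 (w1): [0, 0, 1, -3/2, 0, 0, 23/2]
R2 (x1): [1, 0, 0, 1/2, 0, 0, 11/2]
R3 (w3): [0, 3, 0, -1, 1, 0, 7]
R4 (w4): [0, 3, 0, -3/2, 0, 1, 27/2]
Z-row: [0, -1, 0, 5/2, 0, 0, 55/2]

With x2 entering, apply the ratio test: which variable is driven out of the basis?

Column x2 entries and ratios — w1: 0 ≤ 0, skip; x1: 0 ≤ 0, skip; w3: 7/3 = 7/3; w4: (27/2)/3 = 9/2.
Smallest ratio is 7/3 in the row of w3, so w3 leaves.

w3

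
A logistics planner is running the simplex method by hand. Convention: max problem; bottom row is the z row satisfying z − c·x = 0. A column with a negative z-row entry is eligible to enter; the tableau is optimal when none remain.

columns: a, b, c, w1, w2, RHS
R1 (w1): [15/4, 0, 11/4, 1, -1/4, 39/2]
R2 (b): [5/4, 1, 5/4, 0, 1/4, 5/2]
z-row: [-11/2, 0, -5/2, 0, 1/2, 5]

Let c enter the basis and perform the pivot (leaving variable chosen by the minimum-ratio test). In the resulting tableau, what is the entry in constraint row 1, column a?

1

Ratio test on column c — row 1: (39/2)/(11/4) = 78/11; row 2: (5/2)/(5/4) = 2. Minimum is 2 at row 2 (b leaves); pivot element 5/4.
Divide row 2 by 5/4; eliminate column c from the other rows.
Row 1 update in column a: 15/4 − (11/4)·1 = 1.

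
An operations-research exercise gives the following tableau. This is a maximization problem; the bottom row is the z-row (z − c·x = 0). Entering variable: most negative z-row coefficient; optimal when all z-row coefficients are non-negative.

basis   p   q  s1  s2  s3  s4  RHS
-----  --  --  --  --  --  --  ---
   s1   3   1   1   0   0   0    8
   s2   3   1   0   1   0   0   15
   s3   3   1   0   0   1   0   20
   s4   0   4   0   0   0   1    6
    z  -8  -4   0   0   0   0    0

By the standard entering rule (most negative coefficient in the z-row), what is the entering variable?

Negative z-row entries: p: -8, q: -4.
The most negative is -8 in column p, so p enters.

p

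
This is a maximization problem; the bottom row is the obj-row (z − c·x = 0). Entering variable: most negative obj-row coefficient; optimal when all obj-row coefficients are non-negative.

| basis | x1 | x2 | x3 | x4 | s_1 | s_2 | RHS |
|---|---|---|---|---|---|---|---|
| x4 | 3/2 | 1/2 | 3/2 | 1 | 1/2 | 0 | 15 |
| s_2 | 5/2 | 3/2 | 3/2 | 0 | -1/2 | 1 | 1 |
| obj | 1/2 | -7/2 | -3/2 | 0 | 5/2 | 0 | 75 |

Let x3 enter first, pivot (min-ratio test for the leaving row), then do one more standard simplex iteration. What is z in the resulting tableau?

232/3

Ratio test on column x3 — row 1: 15/(3/2) = 10; row 2: 1/(3/2) = 2/3. Minimum is 2/3 at row 2 (s_2 leaves); pivot element 3/2.
Pivot on row 2; the obj-row RHS becomes 75 − (-3/2)·(2/3) = 76.
Next entering variable (most negative obj-row entry -2): x2.
Ratio test on column x2 — row 1: entry -1 ≤ 0; row 2: (2/3)/1 = 2/3. Minimum is 2/3 at row 2 (x3 leaves); pivot element 1.
After the second pivot the obj-row RHS is 76 − (-2)·(2/3) = 232/3.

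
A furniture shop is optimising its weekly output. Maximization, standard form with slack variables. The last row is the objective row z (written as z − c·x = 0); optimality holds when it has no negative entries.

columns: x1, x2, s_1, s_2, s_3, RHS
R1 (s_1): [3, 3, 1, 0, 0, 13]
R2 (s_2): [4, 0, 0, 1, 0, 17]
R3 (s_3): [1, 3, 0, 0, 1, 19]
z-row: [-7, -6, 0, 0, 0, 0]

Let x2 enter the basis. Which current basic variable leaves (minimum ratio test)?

s_1

Column x2 entries and ratios — s_1: 13/3 = 13/3; s_2: 0 ≤ 0, skip; s_3: 19/3 = 19/3.
Smallest ratio is 13/3 in the row of s_1, so s_1 leaves.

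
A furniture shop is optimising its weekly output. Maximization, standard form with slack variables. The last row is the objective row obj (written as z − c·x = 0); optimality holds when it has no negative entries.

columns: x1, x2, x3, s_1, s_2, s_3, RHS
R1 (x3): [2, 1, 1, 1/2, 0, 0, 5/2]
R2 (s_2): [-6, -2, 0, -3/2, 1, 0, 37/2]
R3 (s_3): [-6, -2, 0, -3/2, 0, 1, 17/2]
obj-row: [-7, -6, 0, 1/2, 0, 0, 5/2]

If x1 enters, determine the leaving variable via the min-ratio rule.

Column x1 entries and ratios — x3: (5/2)/2 = 5/4; s_2: -6 ≤ 0, skip; s_3: -6 ≤ 0, skip.
Smallest ratio is 5/4 in the row of x3, so x3 leaves.

x3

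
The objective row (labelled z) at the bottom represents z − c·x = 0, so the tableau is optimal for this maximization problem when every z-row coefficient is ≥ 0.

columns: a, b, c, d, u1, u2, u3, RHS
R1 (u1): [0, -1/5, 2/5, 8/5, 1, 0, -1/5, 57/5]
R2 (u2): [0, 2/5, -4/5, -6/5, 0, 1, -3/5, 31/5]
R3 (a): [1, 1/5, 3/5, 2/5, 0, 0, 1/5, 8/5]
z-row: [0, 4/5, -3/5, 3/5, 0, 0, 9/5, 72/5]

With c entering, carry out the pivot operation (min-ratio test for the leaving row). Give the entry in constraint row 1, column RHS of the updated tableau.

31/3

Ratio test on column c — row 1: (57/5)/(2/5) = 57/2; row 2: entry -4/5 ≤ 0; row 3: (8/5)/(3/5) = 8/3. Minimum is 8/3 at row 3 (a leaves); pivot element 3/5.
Divide row 3 by 3/5; eliminate column c from the other rows.
Row 1 update in column RHS: 57/5 − (2/5)·(8/3) = 31/3.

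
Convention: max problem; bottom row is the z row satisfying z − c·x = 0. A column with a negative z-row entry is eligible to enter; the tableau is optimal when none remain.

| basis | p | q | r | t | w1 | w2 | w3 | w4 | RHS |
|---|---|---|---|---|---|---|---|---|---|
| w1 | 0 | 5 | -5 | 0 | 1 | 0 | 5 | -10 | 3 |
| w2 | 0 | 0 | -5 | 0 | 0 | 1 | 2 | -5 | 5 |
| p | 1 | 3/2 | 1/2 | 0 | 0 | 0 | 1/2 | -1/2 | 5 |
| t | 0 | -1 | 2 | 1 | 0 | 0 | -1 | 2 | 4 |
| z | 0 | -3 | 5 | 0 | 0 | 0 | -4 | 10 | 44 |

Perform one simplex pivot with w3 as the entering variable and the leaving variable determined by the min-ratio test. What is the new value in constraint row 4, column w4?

Ratio test on column w3 — row 1: 3/5 = 3/5; row 2: 5/2 = 5/2; row 3: 5/(1/2) = 10; row 4: entry -1 ≤ 0. Minimum is 3/5 at row 1 (w1 leaves); pivot element 5.
Divide row 1 by 5; eliminate column w3 from the other rows.
Row 4 update in column w4: 2 − (-1)·(-2) = 0.

0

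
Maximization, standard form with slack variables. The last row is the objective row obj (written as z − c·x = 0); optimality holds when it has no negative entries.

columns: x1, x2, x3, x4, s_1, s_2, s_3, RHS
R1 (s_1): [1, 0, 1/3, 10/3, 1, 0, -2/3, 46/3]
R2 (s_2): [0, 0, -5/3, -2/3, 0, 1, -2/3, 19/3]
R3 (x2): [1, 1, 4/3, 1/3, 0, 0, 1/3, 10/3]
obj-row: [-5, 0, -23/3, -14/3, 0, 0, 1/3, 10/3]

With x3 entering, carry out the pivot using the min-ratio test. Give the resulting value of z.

45/2

Ratio test on column x3 — row 1: (46/3)/(1/3) = 46; row 2: entry -5/3 ≤ 0; row 3: (10/3)/(4/3) = 5/2. Minimum is 5/2 at row 3 (x2 leaves); pivot element 4/3.
Pivot on row 3; the obj-row RHS becomes 10/3 − (-23/3)·(5/2) = 45/2.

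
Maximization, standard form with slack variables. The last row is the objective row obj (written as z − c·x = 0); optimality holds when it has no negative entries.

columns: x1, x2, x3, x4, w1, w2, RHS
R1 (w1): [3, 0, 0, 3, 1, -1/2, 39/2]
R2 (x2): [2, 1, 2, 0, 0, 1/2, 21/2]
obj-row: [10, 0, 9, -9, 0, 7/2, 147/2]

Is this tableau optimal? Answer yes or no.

no

The obj-row has a negative entry -9 in column x4, so it is not optimal.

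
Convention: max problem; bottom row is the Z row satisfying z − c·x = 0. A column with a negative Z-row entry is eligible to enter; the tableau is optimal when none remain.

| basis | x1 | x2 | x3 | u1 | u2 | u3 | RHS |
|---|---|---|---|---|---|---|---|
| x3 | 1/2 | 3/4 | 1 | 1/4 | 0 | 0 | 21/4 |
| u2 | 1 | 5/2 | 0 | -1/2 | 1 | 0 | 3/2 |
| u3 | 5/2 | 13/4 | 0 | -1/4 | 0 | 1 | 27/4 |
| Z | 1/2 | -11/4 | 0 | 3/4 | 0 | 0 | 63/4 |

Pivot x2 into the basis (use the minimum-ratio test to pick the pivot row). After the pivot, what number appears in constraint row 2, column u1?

-1/5

Ratio test on column x2 — row 1: (21/4)/(3/4) = 7; row 2: (3/2)/(5/2) = 3/5; row 3: (27/4)/(13/4) = 27/13. Minimum is 3/5 at row 2 (u2 leaves); pivot element 5/2.
Divide row 2 by 5/2; eliminate column x2 from the other rows.
In the new row 2, the u1 entry is the old entry divided by the pivot: (-1/2)/(5/2) = -1/5.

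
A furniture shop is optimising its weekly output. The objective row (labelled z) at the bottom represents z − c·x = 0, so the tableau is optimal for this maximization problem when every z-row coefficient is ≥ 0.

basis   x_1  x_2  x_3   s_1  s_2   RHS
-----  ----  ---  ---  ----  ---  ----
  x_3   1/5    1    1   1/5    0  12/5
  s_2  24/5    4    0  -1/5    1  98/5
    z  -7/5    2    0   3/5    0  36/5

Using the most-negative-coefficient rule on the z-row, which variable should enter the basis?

x_1

Negative z-row entries: x_1: -7/5.
The most negative is -7/5 in column x_1, so x_1 enters.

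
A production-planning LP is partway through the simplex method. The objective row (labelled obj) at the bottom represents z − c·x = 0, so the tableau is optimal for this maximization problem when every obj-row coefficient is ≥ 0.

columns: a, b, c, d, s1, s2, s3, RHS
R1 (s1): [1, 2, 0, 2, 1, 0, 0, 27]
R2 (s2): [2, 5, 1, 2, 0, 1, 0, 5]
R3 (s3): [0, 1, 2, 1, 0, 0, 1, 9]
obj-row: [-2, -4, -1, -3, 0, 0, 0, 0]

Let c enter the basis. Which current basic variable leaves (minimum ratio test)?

Column c entries and ratios — s1: 0 ≤ 0, skip; s2: 5/1 = 5; s3: 9/2 = 9/2.
Smallest ratio is 9/2 in the row of s3, so s3 leaves.

s3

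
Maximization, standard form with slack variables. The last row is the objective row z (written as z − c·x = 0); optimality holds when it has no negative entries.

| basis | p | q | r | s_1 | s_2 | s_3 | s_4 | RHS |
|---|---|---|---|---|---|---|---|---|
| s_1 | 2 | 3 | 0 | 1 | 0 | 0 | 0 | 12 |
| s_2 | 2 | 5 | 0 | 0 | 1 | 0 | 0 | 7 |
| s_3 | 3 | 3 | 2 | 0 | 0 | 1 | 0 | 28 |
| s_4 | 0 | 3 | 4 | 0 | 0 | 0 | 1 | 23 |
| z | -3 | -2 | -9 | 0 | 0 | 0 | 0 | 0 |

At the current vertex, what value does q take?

0

q is not in the basis, so in the current basic feasible solution q = 0.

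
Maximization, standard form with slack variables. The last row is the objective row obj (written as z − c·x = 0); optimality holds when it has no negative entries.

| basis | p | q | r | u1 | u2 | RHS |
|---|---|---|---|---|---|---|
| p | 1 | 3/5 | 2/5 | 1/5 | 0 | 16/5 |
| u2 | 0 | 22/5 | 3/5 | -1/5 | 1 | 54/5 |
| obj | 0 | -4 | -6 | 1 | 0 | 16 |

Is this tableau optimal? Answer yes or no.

no

The obj-row has a negative entry -6 in column r, so it is not optimal.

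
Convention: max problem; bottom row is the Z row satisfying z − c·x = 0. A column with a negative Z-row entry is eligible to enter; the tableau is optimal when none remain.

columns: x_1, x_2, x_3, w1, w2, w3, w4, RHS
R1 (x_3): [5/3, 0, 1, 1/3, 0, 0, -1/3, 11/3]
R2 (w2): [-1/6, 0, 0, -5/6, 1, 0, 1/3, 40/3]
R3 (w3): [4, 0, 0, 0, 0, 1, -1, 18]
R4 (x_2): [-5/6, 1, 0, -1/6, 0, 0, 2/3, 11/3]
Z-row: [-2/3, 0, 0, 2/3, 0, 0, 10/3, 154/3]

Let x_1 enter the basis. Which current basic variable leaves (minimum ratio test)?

x_3

Column x_1 entries and ratios — x_3: (11/3)/(5/3) = 11/5; w2: -1/6 ≤ 0, skip; w3: 18/4 = 9/2; x_2: -5/6 ≤ 0, skip.
Smallest ratio is 11/5 in the row of x_3, so x_3 leaves.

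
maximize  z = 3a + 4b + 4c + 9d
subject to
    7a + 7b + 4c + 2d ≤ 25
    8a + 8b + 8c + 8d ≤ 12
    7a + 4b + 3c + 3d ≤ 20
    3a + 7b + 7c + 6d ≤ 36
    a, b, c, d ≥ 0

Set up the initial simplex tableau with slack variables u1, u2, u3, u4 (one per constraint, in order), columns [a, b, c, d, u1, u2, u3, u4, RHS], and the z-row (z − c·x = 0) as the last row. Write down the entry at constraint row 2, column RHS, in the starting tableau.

The RHS of constraint 2 is b_2 = 12.

12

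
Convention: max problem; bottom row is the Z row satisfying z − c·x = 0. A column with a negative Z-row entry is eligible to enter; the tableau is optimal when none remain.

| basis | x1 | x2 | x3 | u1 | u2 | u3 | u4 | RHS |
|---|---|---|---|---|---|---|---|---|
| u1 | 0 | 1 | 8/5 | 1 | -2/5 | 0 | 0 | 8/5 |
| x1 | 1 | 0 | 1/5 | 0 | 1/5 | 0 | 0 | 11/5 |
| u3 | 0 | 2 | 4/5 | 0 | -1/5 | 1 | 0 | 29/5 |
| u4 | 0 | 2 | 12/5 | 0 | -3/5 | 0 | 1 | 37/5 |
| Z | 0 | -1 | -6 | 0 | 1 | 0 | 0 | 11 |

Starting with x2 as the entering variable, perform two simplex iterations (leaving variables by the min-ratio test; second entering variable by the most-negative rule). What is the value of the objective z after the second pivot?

17

Ratio test on column x2 — row 1: (8/5)/1 = 8/5; row 2: entry 0 ≤ 0; row 3: (29/5)/2 = 29/10; row 4: (37/5)/2 = 37/10. Minimum is 8/5 at row 1 (u1 leaves); pivot element 1.
Pivot on row 1; the Z-row RHS becomes 11 − (-1)·(8/5) = 63/5.
Next entering variable (most negative Z-row entry -22/5): x3.
Ratio test on column x3 — row 1: (8/5)/(8/5) = 1; row 2: (11/5)/(1/5) = 11; row 3: entry -12/5 ≤ 0; row 4: entry -4/5 ≤ 0. Minimum is 1 at row 1 (x2 leaves); pivot element 8/5.
After the second pivot the Z-row RHS is 63/5 − (-22/5)·1 = 17.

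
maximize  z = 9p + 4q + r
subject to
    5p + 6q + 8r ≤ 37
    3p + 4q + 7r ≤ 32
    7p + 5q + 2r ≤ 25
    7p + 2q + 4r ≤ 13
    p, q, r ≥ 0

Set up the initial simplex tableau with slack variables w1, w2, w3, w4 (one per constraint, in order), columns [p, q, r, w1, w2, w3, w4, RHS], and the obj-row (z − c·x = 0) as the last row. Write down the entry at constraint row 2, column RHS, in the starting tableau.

The RHS of constraint 2 is b_2 = 32.

32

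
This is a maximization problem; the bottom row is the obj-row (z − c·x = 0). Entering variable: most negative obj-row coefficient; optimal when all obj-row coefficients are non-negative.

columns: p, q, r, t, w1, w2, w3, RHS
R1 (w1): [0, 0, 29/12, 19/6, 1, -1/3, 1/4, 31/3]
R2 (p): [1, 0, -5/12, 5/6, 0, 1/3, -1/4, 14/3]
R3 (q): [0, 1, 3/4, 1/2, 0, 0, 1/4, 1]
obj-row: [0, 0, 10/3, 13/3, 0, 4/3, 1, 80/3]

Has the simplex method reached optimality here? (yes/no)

Every obj-row coefficient is ≥ 0, so the tableau is optimal.

yes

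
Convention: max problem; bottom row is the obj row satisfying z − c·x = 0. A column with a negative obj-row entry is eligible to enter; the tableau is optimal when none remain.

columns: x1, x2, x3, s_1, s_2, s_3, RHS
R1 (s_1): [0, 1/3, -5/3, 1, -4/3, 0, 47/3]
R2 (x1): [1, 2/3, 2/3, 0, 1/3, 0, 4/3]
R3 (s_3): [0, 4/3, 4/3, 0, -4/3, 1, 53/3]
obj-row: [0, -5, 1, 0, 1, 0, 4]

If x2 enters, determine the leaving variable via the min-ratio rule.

Column x2 entries and ratios — s_1: (47/3)/(1/3) = 47; x1: (4/3)/(2/3) = 2; s_3: (53/3)/(4/3) = 53/4.
Smallest ratio is 2 in the row of x1, so x1 leaves.

x1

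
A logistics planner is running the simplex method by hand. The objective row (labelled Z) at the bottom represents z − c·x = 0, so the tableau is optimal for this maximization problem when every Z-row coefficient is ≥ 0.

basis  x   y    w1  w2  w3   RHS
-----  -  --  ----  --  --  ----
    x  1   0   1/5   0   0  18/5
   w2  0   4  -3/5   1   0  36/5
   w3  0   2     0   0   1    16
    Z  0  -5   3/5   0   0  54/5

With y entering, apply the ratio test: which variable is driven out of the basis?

Column y entries and ratios — x: 0 ≤ 0, skip; w2: (36/5)/4 = 9/5; w3: 16/2 = 8.
Smallest ratio is 9/5 in the row of w2, so w2 leaves.

w2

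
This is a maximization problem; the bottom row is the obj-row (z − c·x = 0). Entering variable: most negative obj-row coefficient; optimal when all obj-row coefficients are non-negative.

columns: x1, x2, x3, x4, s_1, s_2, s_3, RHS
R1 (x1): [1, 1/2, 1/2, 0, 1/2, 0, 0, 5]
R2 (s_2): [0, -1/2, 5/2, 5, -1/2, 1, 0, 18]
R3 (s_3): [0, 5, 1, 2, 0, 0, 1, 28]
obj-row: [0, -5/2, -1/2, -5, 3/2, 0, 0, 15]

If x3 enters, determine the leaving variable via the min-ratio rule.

Column x3 entries and ratios — x1: 5/(1/2) = 10; s_2: 18/(5/2) = 36/5; s_3: 28/1 = 28.
Smallest ratio is 36/5 in the row of s_2, so s_2 leaves.

s_2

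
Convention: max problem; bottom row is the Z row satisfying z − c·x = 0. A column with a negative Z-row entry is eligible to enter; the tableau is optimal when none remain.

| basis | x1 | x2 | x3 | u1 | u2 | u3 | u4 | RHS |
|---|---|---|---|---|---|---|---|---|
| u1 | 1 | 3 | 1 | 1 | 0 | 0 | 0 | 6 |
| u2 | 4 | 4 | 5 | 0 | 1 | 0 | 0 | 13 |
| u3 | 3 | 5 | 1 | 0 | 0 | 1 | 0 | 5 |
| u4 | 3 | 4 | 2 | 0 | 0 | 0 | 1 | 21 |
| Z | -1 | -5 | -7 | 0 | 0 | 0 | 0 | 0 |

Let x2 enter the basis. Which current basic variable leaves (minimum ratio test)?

Column x2 entries and ratios — u1: 6/3 = 2; u2: 13/4 = 13/4; u3: 5/5 = 1; u4: 21/4 = 21/4.
Smallest ratio is 1 in the row of u3, so u3 leaves.

u3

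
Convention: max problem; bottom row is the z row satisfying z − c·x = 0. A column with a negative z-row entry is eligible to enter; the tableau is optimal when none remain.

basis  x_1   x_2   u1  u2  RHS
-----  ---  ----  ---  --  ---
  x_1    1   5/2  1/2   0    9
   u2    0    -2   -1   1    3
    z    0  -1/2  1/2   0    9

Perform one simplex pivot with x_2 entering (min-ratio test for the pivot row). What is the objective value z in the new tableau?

54/5

Ratio test on column x_2 — row 1: 9/(5/2) = 18/5; row 2: entry -2 ≤ 0. Minimum is 18/5 at row 1 (x_1 leaves); pivot element 5/2.
Pivot on row 1; the z-row RHS becomes 9 − (-1/2)·(18/5) = 54/5.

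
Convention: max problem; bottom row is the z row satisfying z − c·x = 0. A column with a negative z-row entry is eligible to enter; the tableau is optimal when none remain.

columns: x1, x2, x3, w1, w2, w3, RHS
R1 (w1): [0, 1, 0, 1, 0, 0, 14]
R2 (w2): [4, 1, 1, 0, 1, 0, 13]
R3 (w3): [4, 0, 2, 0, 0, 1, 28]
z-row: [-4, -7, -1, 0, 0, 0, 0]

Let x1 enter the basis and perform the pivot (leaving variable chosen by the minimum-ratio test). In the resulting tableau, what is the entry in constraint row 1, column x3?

0

Ratio test on column x1 — row 1: entry 0 ≤ 0; row 2: 13/4 = 13/4; row 3: 28/4 = 7. Minimum is 13/4 at row 2 (w2 leaves); pivot element 4.
Divide row 2 by 4; eliminate column x1 from the other rows.
Row 1 update in column x3: 0 − 0·(1/4) = 0.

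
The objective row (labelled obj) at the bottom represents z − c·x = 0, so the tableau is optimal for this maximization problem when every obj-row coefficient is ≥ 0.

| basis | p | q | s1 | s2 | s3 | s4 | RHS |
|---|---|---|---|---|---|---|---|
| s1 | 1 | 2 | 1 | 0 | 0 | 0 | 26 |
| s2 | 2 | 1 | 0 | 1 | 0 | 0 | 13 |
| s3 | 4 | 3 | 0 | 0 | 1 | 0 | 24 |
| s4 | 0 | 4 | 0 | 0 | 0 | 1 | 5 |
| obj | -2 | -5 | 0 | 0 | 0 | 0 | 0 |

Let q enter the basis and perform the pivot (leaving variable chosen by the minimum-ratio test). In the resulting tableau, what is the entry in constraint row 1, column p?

1

Ratio test on column q — row 1: 26/2 = 13; row 2: 13/1 = 13; row 3: 24/3 = 8; row 4: 5/4 = 5/4. Minimum is 5/4 at row 4 (s4 leaves); pivot element 4.
Divide row 4 by 4; eliminate column q from the other rows.
Row 1 update in column p: 1 − 2·0 = 1.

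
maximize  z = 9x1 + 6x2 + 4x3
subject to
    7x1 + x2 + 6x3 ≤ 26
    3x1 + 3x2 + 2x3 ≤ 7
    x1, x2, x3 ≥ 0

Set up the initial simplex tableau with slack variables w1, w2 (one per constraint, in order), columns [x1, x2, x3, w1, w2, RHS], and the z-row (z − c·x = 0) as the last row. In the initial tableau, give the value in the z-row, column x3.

The z-row carries the negated objective coefficients: the x3 entry is -4.

-4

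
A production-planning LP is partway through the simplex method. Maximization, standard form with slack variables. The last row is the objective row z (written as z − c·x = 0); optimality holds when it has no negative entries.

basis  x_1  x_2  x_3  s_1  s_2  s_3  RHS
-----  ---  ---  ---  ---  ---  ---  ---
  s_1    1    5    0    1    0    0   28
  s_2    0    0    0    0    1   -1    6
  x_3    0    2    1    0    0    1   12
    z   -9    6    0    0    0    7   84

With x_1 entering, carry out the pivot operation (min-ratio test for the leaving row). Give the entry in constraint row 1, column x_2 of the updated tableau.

5

Ratio test on column x_1 — row 1: 28/1 = 28; row 2: entry 0 ≤ 0; row 3: entry 0 ≤ 0. Minimum is 28 at row 1 (s_1 leaves); pivot element 1.
Divide row 1 by 1; eliminate column x_1 from the other rows.
In the new row 1, the x_2 entry is the old entry divided by the pivot: 5/1 = 5.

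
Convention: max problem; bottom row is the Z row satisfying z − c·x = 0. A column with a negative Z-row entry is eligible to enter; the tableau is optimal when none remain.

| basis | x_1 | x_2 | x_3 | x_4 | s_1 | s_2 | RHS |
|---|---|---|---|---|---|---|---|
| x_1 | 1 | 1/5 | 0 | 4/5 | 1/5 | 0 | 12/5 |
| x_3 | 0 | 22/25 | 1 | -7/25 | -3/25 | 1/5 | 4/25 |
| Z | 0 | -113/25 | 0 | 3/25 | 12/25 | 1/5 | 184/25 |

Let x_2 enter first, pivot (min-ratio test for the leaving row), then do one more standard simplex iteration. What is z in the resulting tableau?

Ratio test on column x_2 — row 1: (12/5)/(1/5) = 12; row 2: (4/25)/(22/25) = 2/11. Minimum is 2/11 at row 2 (x_3 leaves); pivot element 22/25.
Pivot on row 2; the Z-row RHS becomes 184/25 − (-113/25)·(2/11) = 90/11.
Next entering variable (most negative Z-row entry -29/22): x_4.
Ratio test on column x_4 — row 1: (26/11)/(19/22) = 52/19; row 2: entry -7/22 ≤ 0. Minimum is 52/19 at row 1 (x_1 leaves); pivot element 19/22.
After the second pivot the Z-row RHS is 90/11 − (-29/22)·(52/19) = 224/19.

224/19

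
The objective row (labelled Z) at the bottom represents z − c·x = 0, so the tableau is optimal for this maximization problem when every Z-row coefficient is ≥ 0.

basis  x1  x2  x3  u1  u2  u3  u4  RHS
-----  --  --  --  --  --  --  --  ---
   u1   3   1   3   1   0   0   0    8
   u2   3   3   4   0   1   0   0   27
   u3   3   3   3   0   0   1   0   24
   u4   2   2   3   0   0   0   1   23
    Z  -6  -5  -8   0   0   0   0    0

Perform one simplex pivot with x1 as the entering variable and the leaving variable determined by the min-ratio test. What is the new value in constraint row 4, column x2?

4/3

Ratio test on column x1 — row 1: 8/3 = 8/3; row 2: 27/3 = 9; row 3: 24/3 = 8; row 4: 23/2 = 23/2. Minimum is 8/3 at row 1 (u1 leaves); pivot element 3.
Divide row 1 by 3; eliminate column x1 from the other rows.
Row 4 update in column x2: 2 − 2·(1/3) = 4/3.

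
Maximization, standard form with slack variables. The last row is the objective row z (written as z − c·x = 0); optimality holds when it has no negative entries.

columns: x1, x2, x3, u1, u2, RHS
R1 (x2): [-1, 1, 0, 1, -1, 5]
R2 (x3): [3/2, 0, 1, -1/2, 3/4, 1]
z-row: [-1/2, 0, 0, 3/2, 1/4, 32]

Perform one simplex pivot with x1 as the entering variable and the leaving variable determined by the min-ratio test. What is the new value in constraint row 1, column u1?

Ratio test on column x1 — row 1: entry -1 ≤ 0; row 2: 1/(3/2) = 2/3. Minimum is 2/3 at row 2 (x3 leaves); pivot element 3/2.
Divide row 2 by 3/2; eliminate column x1 from the other rows.
Row 1 update in column u1: 1 − (-1)·(-1/3) = 2/3.

2/3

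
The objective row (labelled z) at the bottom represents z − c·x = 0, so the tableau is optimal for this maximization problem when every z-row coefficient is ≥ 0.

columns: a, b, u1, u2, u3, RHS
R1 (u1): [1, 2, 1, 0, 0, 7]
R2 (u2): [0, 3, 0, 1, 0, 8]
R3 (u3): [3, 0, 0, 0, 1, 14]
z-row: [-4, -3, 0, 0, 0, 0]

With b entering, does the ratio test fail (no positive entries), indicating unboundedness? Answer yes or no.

no

Column b has positive entries in row(s) 1, 2, so the ratio test bounds it — not unbounded.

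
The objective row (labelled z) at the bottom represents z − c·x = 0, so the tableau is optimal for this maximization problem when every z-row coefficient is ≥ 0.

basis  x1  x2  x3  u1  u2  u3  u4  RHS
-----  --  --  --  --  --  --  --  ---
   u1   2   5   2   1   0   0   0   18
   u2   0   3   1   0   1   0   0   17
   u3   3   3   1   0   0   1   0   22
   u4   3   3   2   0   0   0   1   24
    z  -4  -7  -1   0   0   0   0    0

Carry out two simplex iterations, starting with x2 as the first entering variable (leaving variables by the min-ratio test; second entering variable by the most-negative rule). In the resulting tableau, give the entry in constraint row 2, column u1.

-1

Ratio test on column x2 — row 1: 18/5 = 18/5; row 2: 17/3 = 17/3; row 3: 22/3 = 22/3; row 4: 24/3 = 8. Minimum is 18/5 at row 1 (u1 leaves); pivot element 5.
Divide row 1 by 5; eliminate column x2 from the other rows.
Second iteration: most negative z-row entry is -6/5 in column x1, so x1 enters.
Ratio test on column x1 — row 1: (18/5)/(2/5) = 9; row 2: entry -6/5 ≤ 0; row 3: (56/5)/(9/5) = 56/9; row 4: (66/5)/(9/5) = 22/3. Minimum is 56/9 at row 3 (u3 leaves); pivot element 9/5.
Divide row 3 by 9/5; eliminate column x1 from the other rows.
After both pivots, the entry at constraint row 2, column u1 is -1.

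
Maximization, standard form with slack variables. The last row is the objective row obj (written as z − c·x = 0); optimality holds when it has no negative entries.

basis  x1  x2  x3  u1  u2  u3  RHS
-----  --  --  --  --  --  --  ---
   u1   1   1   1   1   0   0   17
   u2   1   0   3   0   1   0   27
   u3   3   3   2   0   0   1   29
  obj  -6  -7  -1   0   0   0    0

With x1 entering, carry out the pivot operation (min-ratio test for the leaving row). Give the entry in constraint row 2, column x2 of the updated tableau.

Ratio test on column x1 — row 1: 17/1 = 17; row 2: 27/1 = 27; row 3: 29/3 = 29/3. Minimum is 29/3 at row 3 (u3 leaves); pivot element 3.
Divide row 3 by 3; eliminate column x1 from the other rows.
Row 2 update in column x2: 0 − 1·1 = -1.

-1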